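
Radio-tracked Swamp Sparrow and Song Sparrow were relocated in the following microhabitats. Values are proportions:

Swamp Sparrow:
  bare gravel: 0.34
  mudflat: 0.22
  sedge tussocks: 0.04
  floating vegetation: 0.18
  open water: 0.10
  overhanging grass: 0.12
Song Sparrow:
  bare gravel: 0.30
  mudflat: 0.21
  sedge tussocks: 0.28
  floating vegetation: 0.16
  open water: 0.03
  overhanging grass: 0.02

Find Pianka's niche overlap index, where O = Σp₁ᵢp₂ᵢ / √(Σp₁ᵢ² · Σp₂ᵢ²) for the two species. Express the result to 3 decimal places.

Σ p₁ᵢp₂ᵢ = 0.1020 + 0.0462 + 0.0112 + 0.0288 + 0.0030 + 0.0024 = 0.1936
Σp_1ᵢ² = 0.34² + 0.22² + 0.04² + 0.18² + 0.10² + 0.12² = 0.1156 + 0.0484 + 0.0016 + 0.0324 + 0.0100 + 0.0144 = 0.2224
Σp_2ᵢ² = 0.30² + 0.21² + 0.28² + 0.16² + 0.03² + 0.02² = 0.0900 + 0.0441 + 0.0784 + 0.0256 + 0.0009 + 0.0004 = 0.2394
O = 0.1936 / √(0.2224 × 0.2394) = 0.1936 / 0.230743 = 0.83903

0.839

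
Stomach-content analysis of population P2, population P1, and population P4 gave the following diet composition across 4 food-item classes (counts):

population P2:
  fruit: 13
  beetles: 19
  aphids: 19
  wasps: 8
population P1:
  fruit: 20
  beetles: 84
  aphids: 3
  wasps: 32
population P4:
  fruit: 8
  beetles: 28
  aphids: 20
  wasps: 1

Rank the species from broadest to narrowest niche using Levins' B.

population P2 > population P4 > population P1

Proportions for population P2 (n=59): 13/59=0.2203, 19/59=0.3220, 19/59=0.3220, 8/59=0.1356
Proportions for population P1 (n=139): 20/139=0.1439, 84/139=0.6043, 3/139=0.0216, 32/139=0.2302
Proportions for population P4 (n=57): 8/57=0.1404, 28/57=0.4912, 20/57=0.3509, 1/57=0.0175
Σp_P2ᵢ² = 0.2203² + 0.3220² + 0.3220² + 0.1356² = 0.048532 + 0.103684 + 0.103684 + 0.018387 = 0.274287
B_P2 = 1 / 0.274287 = 3.6458
Σp_P1ᵢ² = 0.1439² + 0.6043² + 0.0216² + 0.2302² = 0.020707 + 0.365178 + 0.000467 + 0.052992 = 0.439344
B_P1 = 1 / 0.439344 = 2.2761
Σp_P4ᵢ² = 0.1404² + 0.4912² + 0.3509² + 0.0175² = 0.019712 + 0.241277 + 0.123131 + 0.000306 = 0.384426
B_P4 = 1 / 0.384426 = 2.6013
Ranking by B (broadest → narrowest): population P2 (3.65) > population P4 (2.60) > population P1 (2.28)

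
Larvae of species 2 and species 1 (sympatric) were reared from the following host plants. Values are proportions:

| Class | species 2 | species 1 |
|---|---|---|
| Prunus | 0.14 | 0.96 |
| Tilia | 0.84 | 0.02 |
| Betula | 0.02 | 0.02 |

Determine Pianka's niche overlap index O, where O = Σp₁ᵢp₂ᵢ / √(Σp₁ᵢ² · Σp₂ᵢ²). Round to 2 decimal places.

Σ p₁ᵢp₂ᵢ = 0.1344 + 0.0168 + 0.0004 = 0.1516
Σp_1ᵢ² = 0.14² + 0.84² + 0.02² = 0.0196 + 0.7056 + 0.0004 = 0.7256
Σp_2ᵢ² = 0.96² + 0.02² + 0.02² = 0.9216 + 0.0004 + 0.0004 = 0.9224
O = 0.1516 / √(0.7256 × 0.9224) = 0.1516 / 0.81810 = 0.1853

0.19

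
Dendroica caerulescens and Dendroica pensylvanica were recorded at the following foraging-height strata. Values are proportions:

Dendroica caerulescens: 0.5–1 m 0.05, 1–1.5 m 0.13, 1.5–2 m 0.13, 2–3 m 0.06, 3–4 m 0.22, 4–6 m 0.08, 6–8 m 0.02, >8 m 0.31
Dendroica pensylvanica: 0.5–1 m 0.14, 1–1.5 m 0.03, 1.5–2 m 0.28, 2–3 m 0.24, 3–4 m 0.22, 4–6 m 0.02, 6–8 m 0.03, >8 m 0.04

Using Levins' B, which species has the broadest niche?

Dendroica caerulescens

Σp_caerᵢ² = 0.05² + 0.13² + 0.13² + 0.06² + 0.22² + 0.08² + 0.02² + 0.31² = 0.0025 + 0.0169 + 0.0169 + 0.0036 + 0.0484 + 0.0064 + 0.0004 + 0.0961 = 0.1912
B_caer = 1 / 0.1912 = 5.2301
Σp_pensᵢ² = 0.14² + 0.03² + 0.28² + 0.24² + 0.22² + 0.02² + 0.03² + 0.04² = 0.0196 + 0.0009 + 0.0784 + 0.0576 + 0.0484 + 0.0004 + 0.0009 + 0.0016 = 0.2078
B_pens = 1 / 0.2078 = 4.8123
Highest B → broadest niche (most generalist): Dendroica caerulescens (B = 5.23).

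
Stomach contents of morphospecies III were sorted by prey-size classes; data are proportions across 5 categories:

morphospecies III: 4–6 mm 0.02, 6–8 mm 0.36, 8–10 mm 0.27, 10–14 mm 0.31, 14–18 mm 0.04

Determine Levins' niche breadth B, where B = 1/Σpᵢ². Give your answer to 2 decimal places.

Σpᵢ² = 0.02² + 0.36² + 0.27² + 0.31² + 0.04² = 0.0004 + 0.1296 + 0.0729 + 0.0961 + 0.0016 = 0.3006
B = 1 / 0.3006 = 3.3267

3.33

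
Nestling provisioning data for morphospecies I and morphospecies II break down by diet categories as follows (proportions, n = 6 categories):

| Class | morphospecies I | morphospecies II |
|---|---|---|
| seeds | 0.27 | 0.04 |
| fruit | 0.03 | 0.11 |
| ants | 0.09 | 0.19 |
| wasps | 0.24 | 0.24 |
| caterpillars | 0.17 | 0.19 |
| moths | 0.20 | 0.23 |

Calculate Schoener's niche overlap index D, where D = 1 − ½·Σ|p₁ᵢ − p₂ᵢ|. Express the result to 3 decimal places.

0.770

Σ|p₁ᵢ − p₂ᵢ| = 0.23 + 0.08 + 0.10 + 0.00 + 0.02 + 0.03 = 0.46
D = 1 − ½ × 0.46 = 1 − 0.230 = 0.77000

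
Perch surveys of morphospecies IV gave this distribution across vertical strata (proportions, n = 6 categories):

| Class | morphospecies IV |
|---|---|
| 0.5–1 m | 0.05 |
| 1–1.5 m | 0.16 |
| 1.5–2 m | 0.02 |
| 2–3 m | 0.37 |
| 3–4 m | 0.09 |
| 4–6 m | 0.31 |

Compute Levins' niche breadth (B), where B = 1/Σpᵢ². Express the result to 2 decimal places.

Σpᵢ² = 0.05² + 0.16² + 0.02² + 0.37² + 0.09² + 0.31² = 0.0025 + 0.0256 + 0.0004 + 0.1369 + 0.0081 + 0.0961 = 0.2696
B = 1 / 0.2696 = 3.7092

3.71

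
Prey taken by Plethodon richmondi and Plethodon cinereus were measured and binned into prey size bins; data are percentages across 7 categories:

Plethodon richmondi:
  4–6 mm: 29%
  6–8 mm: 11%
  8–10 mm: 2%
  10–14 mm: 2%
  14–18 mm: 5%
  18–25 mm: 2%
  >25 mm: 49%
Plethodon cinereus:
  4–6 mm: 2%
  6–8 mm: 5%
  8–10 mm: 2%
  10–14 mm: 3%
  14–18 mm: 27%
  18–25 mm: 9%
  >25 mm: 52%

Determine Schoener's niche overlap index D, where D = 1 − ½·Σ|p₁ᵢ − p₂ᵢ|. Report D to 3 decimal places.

0.670

Convert percentages to proportions (divide by 100).
Σ|p₁ᵢ − p₂ᵢ| = 0.27 + 0.06 + 0.00 + 0.01 + 0.22 + 0.07 + 0.03 = 0.66
D = 1 − ½ × 0.66 = 1 − 0.330 = 0.67000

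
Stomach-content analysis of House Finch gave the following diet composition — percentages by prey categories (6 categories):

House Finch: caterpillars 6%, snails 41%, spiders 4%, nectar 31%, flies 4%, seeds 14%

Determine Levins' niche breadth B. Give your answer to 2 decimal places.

3.44

Convert percentages to proportions (divide by 100).
Σpᵢ² = 0.06² + 0.41² + 0.04² + 0.31² + 0.04² + 0.14² = 0.0036 + 0.1681 + 0.0016 + 0.0961 + 0.0016 + 0.0196 = 0.2906
B = 1 / 0.2906 = 3.4412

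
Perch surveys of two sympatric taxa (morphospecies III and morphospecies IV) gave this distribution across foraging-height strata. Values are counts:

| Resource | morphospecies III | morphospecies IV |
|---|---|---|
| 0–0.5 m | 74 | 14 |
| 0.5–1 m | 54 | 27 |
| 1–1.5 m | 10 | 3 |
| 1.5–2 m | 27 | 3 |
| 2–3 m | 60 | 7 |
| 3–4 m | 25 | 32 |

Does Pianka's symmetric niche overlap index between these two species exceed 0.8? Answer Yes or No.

Proportions for morphospecies III (n=250): 74/250=0.2960, 54/250=0.2160, 10/250=0.0400, 27/250=0.1080, 60/250=0.2400, 25/250=0.1000
Proportions for morphospecies IV (n=86): 14/86=0.1628, 27/86=0.3140, 3/86=0.0349, 3/86=0.0349, 7/86=0.0814, 32/86=0.3721
Σ p₁ᵢp₂ᵢ = 0.048189 + 0.067824 + 0.001396 + 0.003769 + 0.019536 + 0.037210 = 0.177924
Σp_1ᵢ² = 0.2960² + 0.2160² + 0.0400² + 0.1080² + 0.2400² + 0.1000² = 0.087616 + 0.046656 + 0.001600 + 0.011664 + 0.057600 + 0.010000 = 0.215136
Σp_2ᵢ² = 0.1628² + 0.3140² + 0.0349² + 0.0349² + 0.0814² + 0.3721² = 0.026504 + 0.098596 + 0.001218 + 0.001218 + 0.006626 + 0.138458 = 0.272620
O = 0.177924 / √(0.215136 × 0.272620) = 0.177924 / 0.2421784 = 0.7347
O = 0.7347 < 0.8 → No.

No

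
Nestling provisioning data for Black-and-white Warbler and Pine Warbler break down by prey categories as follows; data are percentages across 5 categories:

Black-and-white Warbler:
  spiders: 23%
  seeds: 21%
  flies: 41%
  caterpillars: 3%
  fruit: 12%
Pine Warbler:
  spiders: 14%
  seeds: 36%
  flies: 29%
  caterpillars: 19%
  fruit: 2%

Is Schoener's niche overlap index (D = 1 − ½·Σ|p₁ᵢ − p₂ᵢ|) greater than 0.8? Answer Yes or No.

No

Convert percentages to proportions (divide by 100).
Σ|p₁ᵢ − p₂ᵢ| = 0.09 + 0.15 + 0.12 + 0.16 + 0.10 = 0.62
D = 1 − ½ × 0.62 = 1 − 0.310 = 0.6900
D = 0.6900 < 0.8 → No.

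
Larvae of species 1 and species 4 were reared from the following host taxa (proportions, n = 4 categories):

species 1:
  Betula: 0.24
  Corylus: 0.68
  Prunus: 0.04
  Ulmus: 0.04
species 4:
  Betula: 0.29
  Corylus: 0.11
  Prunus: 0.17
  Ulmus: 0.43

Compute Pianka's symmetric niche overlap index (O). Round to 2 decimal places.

0.42

Σ p₁ᵢp₂ᵢ = 0.0696 + 0.0748 + 0.0068 + 0.0172 = 0.1684
Σp_1ᵢ² = 0.24² + 0.68² + 0.04² + 0.04² = 0.0576 + 0.4624 + 0.0016 + 0.0016 = 0.5232
Σp_2ᵢ² = 0.29² + 0.11² + 0.17² + 0.43² = 0.0841 + 0.0121 + 0.0289 + 0.1849 = 0.3100
O = 0.1684 / √(0.5232 × 0.3100) = 0.1684 / 0.40273 = 0.4181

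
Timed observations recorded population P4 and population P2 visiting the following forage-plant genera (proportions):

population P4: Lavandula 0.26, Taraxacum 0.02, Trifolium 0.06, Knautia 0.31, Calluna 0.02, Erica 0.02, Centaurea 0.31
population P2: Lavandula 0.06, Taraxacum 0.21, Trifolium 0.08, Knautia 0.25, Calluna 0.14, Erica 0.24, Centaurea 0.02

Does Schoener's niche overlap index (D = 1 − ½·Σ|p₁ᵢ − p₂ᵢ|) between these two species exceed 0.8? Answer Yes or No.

Σ|p₁ᵢ − p₂ᵢ| = 0.20 + 0.19 + 0.02 + 0.06 + 0.12 + 0.22 + 0.29 = 1.10
D = 1 − ½ × 1.10 = 1 − 0.550 = 0.4500
D = 0.4500 < 0.8 → No.

No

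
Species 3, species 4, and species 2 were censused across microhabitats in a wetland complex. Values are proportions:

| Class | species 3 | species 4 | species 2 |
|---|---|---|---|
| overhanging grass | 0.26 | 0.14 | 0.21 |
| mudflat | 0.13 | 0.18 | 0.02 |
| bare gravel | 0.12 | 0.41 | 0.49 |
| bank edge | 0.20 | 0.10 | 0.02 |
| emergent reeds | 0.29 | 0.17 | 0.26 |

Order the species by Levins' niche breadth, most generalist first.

Σp_3ᵢ² = 0.26² + 0.13² + 0.12² + 0.20² + 0.29² = 0.0676 + 0.0169 + 0.0144 + 0.0400 + 0.0841 = 0.2230
B_3 = 1 / 0.2230 = 4.4843
Σp_4ᵢ² = 0.14² + 0.18² + 0.41² + 0.10² + 0.17² = 0.0196 + 0.0324 + 0.1681 + 0.0100 + 0.0289 = 0.2590
B_4 = 1 / 0.2590 = 3.8610
Σp_2ᵢ² = 0.21² + 0.02² + 0.49² + 0.02² + 0.26² = 0.0441 + 0.0004 + 0.2401 + 0.0004 + 0.0676 = 0.3526
B_2 = 1 / 0.3526 = 2.8361
Ranking by B (broadest → narrowest): species 3 (4.48) > species 4 (3.86) > species 2 (2.84)

species 3 > species 4 > species 2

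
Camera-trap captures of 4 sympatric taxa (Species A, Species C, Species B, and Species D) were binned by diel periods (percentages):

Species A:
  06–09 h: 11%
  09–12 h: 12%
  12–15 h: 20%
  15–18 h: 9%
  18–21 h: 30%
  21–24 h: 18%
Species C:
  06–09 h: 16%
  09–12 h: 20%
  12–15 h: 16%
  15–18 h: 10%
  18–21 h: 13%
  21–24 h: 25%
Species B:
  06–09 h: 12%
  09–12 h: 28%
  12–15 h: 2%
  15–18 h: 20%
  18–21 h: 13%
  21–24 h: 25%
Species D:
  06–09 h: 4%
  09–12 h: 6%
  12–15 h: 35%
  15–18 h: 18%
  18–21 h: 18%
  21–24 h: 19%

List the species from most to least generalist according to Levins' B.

Species C > Species A > Species B > Species D

Convert percentages to proportions (divide by 100).
Σp_Aᵢ² = 0.11² + 0.12² + 0.20² + 0.09² + 0.30² + 0.18² = 0.0121 + 0.0144 + 0.0400 + 0.0081 + 0.0900 + 0.0324 = 0.1970
B_A = 1 / 0.1970 = 5.0761
Σp_Cᵢ² = 0.16² + 0.20² + 0.16² + 0.10² + 0.13² + 0.25² = 0.0256 + 0.0400 + 0.0256 + 0.0100 + 0.0169 + 0.0625 = 0.1806
B_C = 1 / 0.1806 = 5.5371
Σp_Bᵢ² = 0.12² + 0.28² + 0.02² + 0.20² + 0.13² + 0.25² = 0.0144 + 0.0784 + 0.0004 + 0.0400 + 0.0169 + 0.0625 = 0.2126
B_B = 1 / 0.2126 = 4.7037
Σp_Dᵢ² = 0.04² + 0.06² + 0.35² + 0.18² + 0.18² + 0.19² = 0.0016 + 0.0036 + 0.1225 + 0.0324 + 0.0324 + 0.0361 = 0.2286
B_D = 1 / 0.2286 = 4.3745
Ranking by B (broadest → narrowest): Species C (5.54) > Species A (5.08) > Species B (4.70) > Species D (4.37)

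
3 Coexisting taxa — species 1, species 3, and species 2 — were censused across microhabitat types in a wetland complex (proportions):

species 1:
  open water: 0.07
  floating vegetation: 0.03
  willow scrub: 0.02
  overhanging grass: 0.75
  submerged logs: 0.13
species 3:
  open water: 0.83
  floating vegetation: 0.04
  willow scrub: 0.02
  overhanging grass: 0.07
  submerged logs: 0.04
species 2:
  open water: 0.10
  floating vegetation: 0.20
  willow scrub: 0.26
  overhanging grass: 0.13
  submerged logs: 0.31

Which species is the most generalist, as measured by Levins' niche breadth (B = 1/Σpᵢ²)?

species 2

Σp_1ᵢ² = 0.07² + 0.03² + 0.02² + 0.75² + 0.13² = 0.0049 + 0.0009 + 0.0004 + 0.5625 + 0.0169 = 0.5856
B_1 = 1 / 0.5856 = 1.7077
Σp_3ᵢ² = 0.83² + 0.04² + 0.02² + 0.07² + 0.04² = 0.6889 + 0.0016 + 0.0004 + 0.0049 + 0.0016 = 0.6974
B_3 = 1 / 0.6974 = 1.4339
Σp_2ᵢ² = 0.10² + 0.20² + 0.26² + 0.13² + 0.31² = 0.0100 + 0.0400 + 0.0676 + 0.0169 + 0.0961 = 0.2306
B_2 = 1 / 0.2306 = 4.3365
Highest B → broadest niche (most generalist): species 2 (B = 4.34).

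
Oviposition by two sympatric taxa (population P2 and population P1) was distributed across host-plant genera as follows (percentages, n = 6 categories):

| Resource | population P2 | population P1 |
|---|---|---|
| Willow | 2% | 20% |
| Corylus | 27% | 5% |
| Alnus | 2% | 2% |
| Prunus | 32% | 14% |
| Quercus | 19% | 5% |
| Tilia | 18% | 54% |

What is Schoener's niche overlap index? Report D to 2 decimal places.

0.46

Convert percentages to proportions (divide by 100).
Σ|p₁ᵢ − p₂ᵢ| = 0.18 + 0.22 + 0.00 + 0.18 + 0.14 + 0.36 = 1.08
D = 1 − ½ × 1.08 = 1 − 0.540 = 0.4600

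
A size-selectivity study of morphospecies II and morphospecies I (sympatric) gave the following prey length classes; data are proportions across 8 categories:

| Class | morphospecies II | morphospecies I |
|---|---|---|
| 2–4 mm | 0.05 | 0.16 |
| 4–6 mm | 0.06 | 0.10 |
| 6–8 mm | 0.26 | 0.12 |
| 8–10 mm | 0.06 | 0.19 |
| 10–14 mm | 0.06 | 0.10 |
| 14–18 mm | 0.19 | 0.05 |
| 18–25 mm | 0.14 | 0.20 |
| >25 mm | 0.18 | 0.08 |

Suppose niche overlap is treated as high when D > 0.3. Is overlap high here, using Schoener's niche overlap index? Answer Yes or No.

Yes

Σ|p₁ᵢ − p₂ᵢ| = 0.11 + 0.04 + 0.14 + 0.13 + 0.04 + 0.14 + 0.06 + 0.10 = 0.76
D = 1 − ½ × 0.76 = 1 − 0.380 = 0.6200
D = 0.6200 > 0.3 → Yes.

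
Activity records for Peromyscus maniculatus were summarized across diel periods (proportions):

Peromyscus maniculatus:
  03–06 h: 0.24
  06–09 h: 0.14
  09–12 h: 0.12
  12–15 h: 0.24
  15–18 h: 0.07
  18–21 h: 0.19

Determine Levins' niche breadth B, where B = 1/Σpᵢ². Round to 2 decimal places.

5.26

Σpᵢ² = 0.24² + 0.14² + 0.12² + 0.24² + 0.07² + 0.19² = 0.0576 + 0.0196 + 0.0144 + 0.0576 + 0.0049 + 0.0361 = 0.1902
B = 1 / 0.1902 = 5.2576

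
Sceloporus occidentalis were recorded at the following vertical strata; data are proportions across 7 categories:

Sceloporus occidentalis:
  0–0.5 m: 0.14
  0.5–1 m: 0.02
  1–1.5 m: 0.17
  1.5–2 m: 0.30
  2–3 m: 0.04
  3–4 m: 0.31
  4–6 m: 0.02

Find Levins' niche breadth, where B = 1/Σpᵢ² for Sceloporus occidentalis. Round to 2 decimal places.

4.22

Σpᵢ² = 0.14² + 0.02² + 0.17² + 0.30² + 0.04² + 0.31² + 0.02² = 0.0196 + 0.0004 + 0.0289 + 0.0900 + 0.0016 + 0.0961 + 0.0004 = 0.2370
B = 1 / 0.2370 = 4.2194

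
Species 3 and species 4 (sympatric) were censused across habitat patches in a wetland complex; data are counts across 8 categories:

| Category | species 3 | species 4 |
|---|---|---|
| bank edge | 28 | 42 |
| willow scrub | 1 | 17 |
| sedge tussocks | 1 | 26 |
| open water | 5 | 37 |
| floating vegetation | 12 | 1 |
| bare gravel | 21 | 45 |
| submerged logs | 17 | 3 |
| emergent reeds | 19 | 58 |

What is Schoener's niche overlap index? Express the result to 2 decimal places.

Proportions for species 3 (n=104): 28/104=0.2692, 1/104=0.0096, 1/104=0.0096, 5/104=0.0481, 12/104=0.1154, 21/104=0.2019, 17/104=0.1635, 19/104=0.1827
Proportions for species 4 (n=229): 42/229=0.1834, 17/229=0.0742, 26/229=0.1135, 37/229=0.1616, 1/229=0.0044, 45/229=0.1965, 3/229=0.0131, 58/229=0.2533
Σ|p₁ᵢ − p₂ᵢ| = 0.0858 + 0.0646 + 0.1039 + 0.1135 + 0.1110 + 0.0054 + 0.1504 + 0.0706 = 0.7052
D = 1 − ½ × 0.7052 = 1 − 0.35260 = 0.64740

0.65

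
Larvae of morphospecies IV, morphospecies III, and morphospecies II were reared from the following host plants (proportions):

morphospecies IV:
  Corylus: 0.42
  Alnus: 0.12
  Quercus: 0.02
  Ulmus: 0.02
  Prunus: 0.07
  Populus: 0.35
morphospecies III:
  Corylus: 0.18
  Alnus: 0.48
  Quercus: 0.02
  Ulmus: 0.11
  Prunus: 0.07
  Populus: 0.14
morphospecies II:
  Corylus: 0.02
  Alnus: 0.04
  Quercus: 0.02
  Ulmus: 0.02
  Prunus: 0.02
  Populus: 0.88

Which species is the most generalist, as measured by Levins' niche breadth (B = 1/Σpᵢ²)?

Σp_IVᵢ² = 0.42² + 0.12² + 0.02² + 0.02² + 0.07² + 0.35² = 0.1764 + 0.0144 + 0.0004 + 0.0004 + 0.0049 + 0.1225 = 0.3190
B_IV = 1 / 0.3190 = 3.1348
Σp_IIIᵢ² = 0.18² + 0.48² + 0.02² + 0.11² + 0.07² + 0.14² = 0.0324 + 0.2304 + 0.0004 + 0.0121 + 0.0049 + 0.0196 = 0.2998
B_III = 1 / 0.2998 = 3.3356
Σp_IIᵢ² = 0.02² + 0.04² + 0.02² + 0.02² + 0.02² + 0.88² = 0.0004 + 0.0016 + 0.0004 + 0.0004 + 0.0004 + 0.7744 = 0.7776
B_II = 1 / 0.7776 = 1.2860
Highest B → broadest niche (most generalist): morphospecies III (B = 3.34).

morphospecies III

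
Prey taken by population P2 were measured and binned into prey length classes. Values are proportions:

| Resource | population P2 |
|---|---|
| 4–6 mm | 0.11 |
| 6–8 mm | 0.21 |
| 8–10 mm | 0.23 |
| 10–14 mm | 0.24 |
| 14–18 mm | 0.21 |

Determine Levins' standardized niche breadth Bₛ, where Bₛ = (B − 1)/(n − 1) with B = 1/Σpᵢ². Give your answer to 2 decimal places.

0.94

Σpᵢ² = 0.11² + 0.21² + 0.23² + 0.24² + 0.21² = 0.0121 + 0.0441 + 0.0529 + 0.0576 + 0.0441 = 0.2108
B = 1 / 0.2108 = 4.7438
Bₛ = (B − 1)/(n − 1) = (4.7438 − 1)/(5 − 1) = 3.7438/4 = 0.9360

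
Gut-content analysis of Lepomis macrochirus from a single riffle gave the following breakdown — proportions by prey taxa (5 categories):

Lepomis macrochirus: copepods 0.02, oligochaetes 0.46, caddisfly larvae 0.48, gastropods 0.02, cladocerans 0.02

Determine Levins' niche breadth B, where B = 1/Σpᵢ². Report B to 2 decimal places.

2.26

Σpᵢ² = 0.02² + 0.46² + 0.48² + 0.02² + 0.02² = 0.0004 + 0.2116 + 0.2304 + 0.0004 + 0.0004 = 0.4432
B = 1 / 0.4432 = 2.2563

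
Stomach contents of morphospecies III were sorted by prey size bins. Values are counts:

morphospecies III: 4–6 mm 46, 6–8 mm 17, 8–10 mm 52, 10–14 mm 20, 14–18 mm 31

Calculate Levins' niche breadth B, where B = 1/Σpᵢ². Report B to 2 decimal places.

Proportions for morphospecies III (n=166): 46/166=0.2771, 17/166=0.1024, 52/166=0.3133, 20/166=0.1205, 31/166=0.1867
Σpᵢ² = 0.2771² + 0.1024² + 0.3133² + 0.1205² + 0.1867² = 0.076784 + 0.010486 + 0.098157 + 0.014520 + 0.034857 = 0.234804
B = 1 / 0.234804 = 4.2589

4.26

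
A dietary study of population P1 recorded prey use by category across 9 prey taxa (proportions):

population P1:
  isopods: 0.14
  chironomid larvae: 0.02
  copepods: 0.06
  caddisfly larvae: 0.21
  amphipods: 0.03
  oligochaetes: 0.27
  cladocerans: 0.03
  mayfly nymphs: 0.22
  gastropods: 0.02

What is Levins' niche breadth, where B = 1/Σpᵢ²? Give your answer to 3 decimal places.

5.230

Σpᵢ² = 0.14² + 0.02² + 0.06² + 0.21² + 0.03² + 0.27² + 0.03² + 0.22² + 0.02² = 0.0196 + 0.0004 + 0.0036 + 0.0441 + 0.0009 + 0.0729 + 0.0009 + 0.0484 + 0.0004 = 0.1912
B = 1 / 0.1912 = 5.23013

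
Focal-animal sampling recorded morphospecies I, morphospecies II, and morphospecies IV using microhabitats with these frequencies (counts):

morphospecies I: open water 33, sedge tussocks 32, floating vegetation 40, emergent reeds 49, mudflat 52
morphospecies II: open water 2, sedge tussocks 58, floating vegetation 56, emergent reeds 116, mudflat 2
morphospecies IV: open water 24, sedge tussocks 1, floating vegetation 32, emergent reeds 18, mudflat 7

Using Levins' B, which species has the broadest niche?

morphospecies I

Proportions for morphospecies I (n=206): 33/206=0.1602, 32/206=0.1553, 40/206=0.1942, 49/206=0.2379, 52/206=0.2524
Proportions for morphospecies II (n=234): 2/234=0.0085, 58/234=0.2479, 56/234=0.2393, 116/234=0.4957, 2/234=0.0085
Proportions for morphospecies IV (n=82): 24/82=0.2927, 1/82=0.0122, 32/82=0.3902, 18/82=0.2195, 7/82=0.0854
Σp_Iᵢ² = 0.1602² + 0.1553² + 0.1942² + 0.2379² + 0.2524² = 0.025664 + 0.024118 + 0.037714 + 0.056596 + 0.063706 = 0.207798
B_I = 1 / 0.207798 = 4.8124
Σp_IIᵢ² = 0.0085² + 0.2479² + 0.2393² + 0.4957² + 0.0085² = 0.000072 + 0.061454 + 0.057264 + 0.245718 + 0.000072 = 0.364580
B_II = 1 / 0.364580 = 2.7429
Σp_IVᵢ² = 0.2927² + 0.0122² + 0.3902² + 0.2195² + 0.0854² = 0.085673 + 0.000149 + 0.152256 + 0.048180 + 0.007293 = 0.293551
B_IV = 1 / 0.293551 = 3.4066
Highest B → broadest niche (most generalist): morphospecies I (B = 4.81).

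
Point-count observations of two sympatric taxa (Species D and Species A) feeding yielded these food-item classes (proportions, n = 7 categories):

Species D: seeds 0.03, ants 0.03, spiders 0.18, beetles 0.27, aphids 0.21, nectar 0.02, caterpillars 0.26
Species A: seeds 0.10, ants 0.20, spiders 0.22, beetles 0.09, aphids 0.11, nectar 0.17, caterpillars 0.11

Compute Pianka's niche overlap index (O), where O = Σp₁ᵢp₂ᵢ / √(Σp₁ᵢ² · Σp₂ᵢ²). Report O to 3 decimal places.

0.684

Σ p₁ᵢp₂ᵢ = 0.0030 + 0.0060 + 0.0396 + 0.0243 + 0.0231 + 0.0034 + 0.0286 = 0.1280
Σp_1ᵢ² = 0.03² + 0.03² + 0.18² + 0.27² + 0.21² + 0.02² + 0.26² = 0.0009 + 0.0009 + 0.0324 + 0.0729 + 0.0441 + 0.0004 + 0.0676 = 0.2192
Σp_2ᵢ² = 0.10² + 0.20² + 0.22² + 0.09² + 0.11² + 0.17² + 0.11² = 0.0100 + 0.0400 + 0.0484 + 0.0081 + 0.0121 + 0.0289 + 0.0121 = 0.1596
O = 0.1280 / √(0.2192 × 0.1596) = 0.1280 / 0.187041 = 0.68434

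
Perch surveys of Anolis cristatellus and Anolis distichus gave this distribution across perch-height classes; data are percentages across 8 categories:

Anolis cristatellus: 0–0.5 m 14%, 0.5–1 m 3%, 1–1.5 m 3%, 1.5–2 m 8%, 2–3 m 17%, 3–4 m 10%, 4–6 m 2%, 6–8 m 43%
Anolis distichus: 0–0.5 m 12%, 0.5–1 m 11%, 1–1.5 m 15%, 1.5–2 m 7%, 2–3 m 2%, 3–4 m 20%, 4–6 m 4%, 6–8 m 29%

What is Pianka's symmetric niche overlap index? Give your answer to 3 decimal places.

Convert percentages to proportions (divide by 100).
Σ p₁ᵢp₂ᵢ = 0.0168 + 0.0033 + 0.0045 + 0.0056 + 0.0034 + 0.0200 + 0.0008 + 0.1247 = 0.1791
Σp_1ᵢ² = 0.14² + 0.03² + 0.03² + 0.08² + 0.17² + 0.10² + 0.02² + 0.43² = 0.0196 + 0.0009 + 0.0009 + 0.0064 + 0.0289 + 0.0100 + 0.0004 + 0.1849 = 0.2520
Σp_2ᵢ² = 0.12² + 0.11² + 0.15² + 0.07² + 0.02² + 0.20² + 0.04² + 0.29² = 0.0144 + 0.0121 + 0.0225 + 0.0049 + 0.0004 + 0.0400 + 0.0016 + 0.0841 = 0.1800
O = 0.1791 / √(0.2520 × 0.1800) = 0.1791 / 0.212979 = 0.84093

0.841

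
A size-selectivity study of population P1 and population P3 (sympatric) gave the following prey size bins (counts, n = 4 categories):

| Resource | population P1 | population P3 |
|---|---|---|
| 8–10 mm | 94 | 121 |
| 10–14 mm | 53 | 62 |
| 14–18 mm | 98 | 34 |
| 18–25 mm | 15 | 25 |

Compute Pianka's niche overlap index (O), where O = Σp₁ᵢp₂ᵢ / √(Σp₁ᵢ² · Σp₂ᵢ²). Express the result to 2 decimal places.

0.88

Proportions for population P1 (n=260): 94/260=0.3615, 53/260=0.2038, 98/260=0.3769, 15/260=0.0577
Proportions for population P3 (n=242): 121/242=0.5000, 62/242=0.2562, 34/242=0.1405, 25/242=0.1033
Σ p₁ᵢp₂ᵢ = 0.180750 + 0.052214 + 0.052954 + 0.005960 = 0.291878
Σp_1ᵢ² = 0.3615² + 0.2038² + 0.3769² + 0.0577² = 0.130682 + 0.041534 + 0.142054 + 0.003329 = 0.317599
Σp_2ᵢ² = 0.5000² + 0.2562² + 0.1405² + 0.1033² = 0.250000 + 0.065638 + 0.019740 + 0.010671 = 0.346049
O = 0.291878 / √(0.317599 × 0.346049) = 0.291878 / 0.3315190 = 0.8804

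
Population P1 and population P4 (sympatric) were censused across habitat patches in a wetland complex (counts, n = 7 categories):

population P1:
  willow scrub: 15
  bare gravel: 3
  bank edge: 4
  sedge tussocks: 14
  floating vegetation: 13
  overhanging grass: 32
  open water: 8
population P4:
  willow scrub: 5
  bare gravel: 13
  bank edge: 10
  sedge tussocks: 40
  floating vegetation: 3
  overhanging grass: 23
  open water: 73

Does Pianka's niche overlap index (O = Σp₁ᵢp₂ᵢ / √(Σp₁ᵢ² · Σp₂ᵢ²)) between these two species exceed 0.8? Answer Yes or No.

No

Proportions for population P1 (n=89): 15/89=0.1685, 3/89=0.0337, 4/89=0.0449, 14/89=0.1573, 13/89=0.1461, 32/89=0.3596, 8/89=0.0899
Proportions for population P4 (n=167): 5/167=0.0299, 13/167=0.0778, 10/167=0.0599, 40/167=0.2395, 3/167=0.0180, 23/167=0.1377, 73/167=0.4371
Σ p₁ᵢp₂ᵢ = 0.005038 + 0.002622 + 0.002690 + 0.037673 + 0.002630 + 0.049517 + 0.039295 = 0.139465
Σp_1ᵢ² = 0.1685² + 0.0337² + 0.0449² + 0.1573² + 0.1461² + 0.3596² + 0.0899² = 0.028392 + 0.001136 + 0.002016 + 0.024743 + 0.021345 + 0.129312 + 0.008082 = 0.215026
Σp_2ᵢ² = 0.0299² + 0.0778² + 0.0599² + 0.2395² + 0.0180² + 0.1377² + 0.4371² = 0.000894 + 0.006053 + 0.003588 + 0.057360 + 0.000324 + 0.018961 + 0.191056 = 0.278236
O = 0.139465 / √(0.215026 × 0.278236) = 0.139465 / 0.2445976 = 0.5702
O = 0.5702 < 0.8 → No.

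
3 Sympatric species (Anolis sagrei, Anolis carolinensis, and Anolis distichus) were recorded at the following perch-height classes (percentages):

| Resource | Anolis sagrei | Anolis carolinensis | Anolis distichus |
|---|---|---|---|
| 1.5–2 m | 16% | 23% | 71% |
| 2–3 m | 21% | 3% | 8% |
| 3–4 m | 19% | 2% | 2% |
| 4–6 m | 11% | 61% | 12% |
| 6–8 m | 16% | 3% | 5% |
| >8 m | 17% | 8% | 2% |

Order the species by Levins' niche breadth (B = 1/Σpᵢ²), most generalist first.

Anolis sagrei > Anolis carolinensis > Anolis distichus

Convert percentages to proportions (divide by 100).
Σp_sagrᵢ² = 0.16² + 0.21² + 0.19² + 0.11² + 0.16² + 0.17² = 0.0256 + 0.0441 + 0.0361 + 0.0121 + 0.0256 + 0.0289 = 0.1724
B_sagr = 1 / 0.1724 = 5.8005
Σp_caroᵢ² = 0.23² + 0.03² + 0.02² + 0.61² + 0.03² + 0.08² = 0.0529 + 0.0009 + 0.0004 + 0.3721 + 0.0009 + 0.0064 = 0.4336
B_caro = 1 / 0.4336 = 2.3063
Σp_distᵢ² = 0.71² + 0.08² + 0.02² + 0.12² + 0.05² + 0.02² = 0.5041 + 0.0064 + 0.0004 + 0.0144 + 0.0025 + 0.0004 = 0.5282
B_dist = 1 / 0.5282 = 1.8932
Ranking by B (broadest → narrowest): Anolis sagrei (5.80) > Anolis carolinensis (2.31) > Anolis distichus (1.89)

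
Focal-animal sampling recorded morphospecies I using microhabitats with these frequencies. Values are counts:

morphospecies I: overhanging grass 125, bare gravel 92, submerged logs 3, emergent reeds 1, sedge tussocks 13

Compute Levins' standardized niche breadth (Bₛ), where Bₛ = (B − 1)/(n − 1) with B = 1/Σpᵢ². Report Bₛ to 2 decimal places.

0.31

Proportions for morphospecies I (n=234): 125/234=0.5342, 92/234=0.3932, 3/234=0.0128, 1/234=0.0043, 13/234=0.0556
Σpᵢ² = 0.5342² + 0.3932² + 0.0128² + 0.0043² + 0.0556² = 0.285370 + 0.154606 + 0.000164 + 0.000018 + 0.003091 = 0.443249
B = 1 / 0.443249 = 2.2561
Bₛ = (B − 1)/(n − 1) = (2.2561 − 1)/(5 − 1) = 1.2561/4 = 0.3140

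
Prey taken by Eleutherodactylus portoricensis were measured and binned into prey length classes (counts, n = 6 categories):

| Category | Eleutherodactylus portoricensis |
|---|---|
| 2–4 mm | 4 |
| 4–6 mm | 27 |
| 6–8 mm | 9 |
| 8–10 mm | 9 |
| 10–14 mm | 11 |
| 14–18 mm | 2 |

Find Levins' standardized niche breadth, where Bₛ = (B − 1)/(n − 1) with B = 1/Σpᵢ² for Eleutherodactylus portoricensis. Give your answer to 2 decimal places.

Proportions for Eleutherodactylus portoricensis (n=62): 4/62=0.0645, 27/62=0.4355, 9/62=0.1452, 9/62=0.1452, 11/62=0.1774, 2/62=0.0323
Σpᵢ² = 0.0645² + 0.4355² + 0.1452² + 0.1452² + 0.1774² + 0.0323² = 0.004160 + 0.189660 + 0.021083 + 0.021083 + 0.031471 + 0.001043 = 0.268500
B = 1 / 0.268500 = 3.7244
Bₛ = (B − 1)/(n − 1) = (3.7244 − 1)/(6 − 1) = 2.7244/5 = 0.5449

0.54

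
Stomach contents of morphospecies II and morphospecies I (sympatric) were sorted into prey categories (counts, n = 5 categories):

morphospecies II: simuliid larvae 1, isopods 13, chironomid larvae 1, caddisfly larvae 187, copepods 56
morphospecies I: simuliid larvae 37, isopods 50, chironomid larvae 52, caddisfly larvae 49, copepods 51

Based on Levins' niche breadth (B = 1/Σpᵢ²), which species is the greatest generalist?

morphospecies I

Proportions for morphospecies II (n=258): 1/258=0.0039, 13/258=0.0504, 1/258=0.0039, 187/258=0.7248, 56/258=0.2171
Proportions for morphospecies I (n=239): 37/239=0.1548, 50/239=0.2092, 52/239=0.2176, 49/239=0.2050, 51/239=0.2134
Σp_IIᵢ² = 0.0039² + 0.0504² + 0.0039² + 0.7248² + 0.2171² = 0.000015 + 0.002540 + 0.000015 + 0.525335 + 0.047132 = 0.575037
B_II = 1 / 0.575037 = 1.7390
Σp_Iᵢ² = 0.1548² + 0.2092² + 0.2176² + 0.2050² + 0.2134² = 0.023963 + 0.043765 + 0.047350 + 0.042025 + 0.045540 = 0.202643
B_I = 1 / 0.202643 = 4.9348
Highest B → broadest niche (most generalist): morphospecies I (B = 4.93).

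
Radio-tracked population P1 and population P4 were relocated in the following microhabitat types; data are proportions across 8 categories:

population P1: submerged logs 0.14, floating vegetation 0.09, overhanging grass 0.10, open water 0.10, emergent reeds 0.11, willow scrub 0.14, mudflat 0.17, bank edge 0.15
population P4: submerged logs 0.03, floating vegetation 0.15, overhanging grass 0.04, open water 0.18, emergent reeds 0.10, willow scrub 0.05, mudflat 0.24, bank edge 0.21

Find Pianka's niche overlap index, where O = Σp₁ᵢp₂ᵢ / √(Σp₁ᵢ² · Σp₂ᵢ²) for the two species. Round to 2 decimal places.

0.87

Σ p₁ᵢp₂ᵢ = 0.0042 + 0.0135 + 0.0040 + 0.0180 + 0.0110 + 0.0070 + 0.0408 + 0.0315 = 0.1300
Σp_1ᵢ² = 0.14² + 0.09² + 0.10² + 0.10² + 0.11² + 0.14² + 0.17² + 0.15² = 0.0196 + 0.0081 + 0.0100 + 0.0100 + 0.0121 + 0.0196 + 0.0289 + 0.0225 = 0.1308
Σp_2ᵢ² = 0.03² + 0.15² + 0.04² + 0.18² + 0.10² + 0.05² + 0.24² + 0.21² = 0.0009 + 0.0225 + 0.0016 + 0.0324 + 0.0100 + 0.0025 + 0.0576 + 0.0441 = 0.1716
O = 0.1300 / √(0.1308 × 0.1716) = 0.1300 / 0.14982 = 0.8677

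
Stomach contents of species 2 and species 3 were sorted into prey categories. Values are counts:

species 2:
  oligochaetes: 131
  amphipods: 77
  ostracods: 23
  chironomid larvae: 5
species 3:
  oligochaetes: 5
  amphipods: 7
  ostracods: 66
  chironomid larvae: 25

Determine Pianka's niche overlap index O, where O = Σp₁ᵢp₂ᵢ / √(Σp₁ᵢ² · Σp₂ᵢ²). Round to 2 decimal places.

0.26

Proportions for species 2 (n=236): 131/236=0.5551, 77/236=0.3263, 23/236=0.0975, 5/236=0.0212
Proportions for species 3 (n=103): 5/103=0.0485, 7/103=0.0680, 66/103=0.6408, 25/103=0.2427
Σ p₁ᵢp₂ᵢ = 0.026922 + 0.022188 + 0.062478 + 0.005145 = 0.116733
Σp_1ᵢ² = 0.5551² + 0.3263² + 0.0975² + 0.0212² = 0.308136 + 0.106472 + 0.009506 + 0.000449 = 0.424563
Σp_2ᵢ² = 0.0485² + 0.0680² + 0.6408² + 0.2427² = 0.002352 + 0.004624 + 0.410625 + 0.058903 = 0.476504
O = 0.116733 / √(0.424563 × 0.476504) = 0.116733 / 0.4497844 = 0.2595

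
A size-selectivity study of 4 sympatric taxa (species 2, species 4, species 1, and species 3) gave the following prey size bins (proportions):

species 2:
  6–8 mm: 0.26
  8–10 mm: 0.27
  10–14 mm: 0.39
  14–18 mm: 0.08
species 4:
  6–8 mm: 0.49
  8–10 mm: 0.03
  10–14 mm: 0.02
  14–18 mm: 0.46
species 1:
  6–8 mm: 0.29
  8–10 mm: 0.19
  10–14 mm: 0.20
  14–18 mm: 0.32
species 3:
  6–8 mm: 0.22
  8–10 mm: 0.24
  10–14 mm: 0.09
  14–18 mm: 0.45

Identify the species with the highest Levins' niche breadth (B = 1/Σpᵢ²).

species 1

Σp_2ᵢ² = 0.26² + 0.27² + 0.39² + 0.08² = 0.0676 + 0.0729 + 0.1521 + 0.0064 = 0.2990
B_2 = 1 / 0.2990 = 3.3445
Σp_4ᵢ² = 0.49² + 0.03² + 0.02² + 0.46² = 0.2401 + 0.0009 + 0.0004 + 0.2116 = 0.4530
B_4 = 1 / 0.4530 = 2.2075
Σp_1ᵢ² = 0.29² + 0.19² + 0.20² + 0.32² = 0.0841 + 0.0361 + 0.0400 + 0.1024 = 0.2626
B_1 = 1 / 0.2626 = 3.8081
Σp_3ᵢ² = 0.22² + 0.24² + 0.09² + 0.45² = 0.0484 + 0.0576 + 0.0081 + 0.2025 = 0.3166
B_3 = 1 / 0.3166 = 3.1586
Highest B → broadest niche (most generalist): species 1 (B = 3.81).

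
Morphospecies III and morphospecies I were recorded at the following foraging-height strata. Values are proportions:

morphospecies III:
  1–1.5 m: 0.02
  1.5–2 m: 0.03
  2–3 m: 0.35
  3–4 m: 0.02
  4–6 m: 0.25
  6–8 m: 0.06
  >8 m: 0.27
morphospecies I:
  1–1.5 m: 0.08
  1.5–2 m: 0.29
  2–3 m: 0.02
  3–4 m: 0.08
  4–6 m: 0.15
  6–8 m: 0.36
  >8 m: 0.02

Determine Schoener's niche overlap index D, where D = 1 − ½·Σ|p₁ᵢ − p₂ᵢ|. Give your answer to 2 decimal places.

0.32

Σ|p₁ᵢ − p₂ᵢ| = 0.06 + 0.26 + 0.33 + 0.06 + 0.10 + 0.30 + 0.25 = 1.36
D = 1 − ½ × 1.36 = 1 − 0.680 = 0.3200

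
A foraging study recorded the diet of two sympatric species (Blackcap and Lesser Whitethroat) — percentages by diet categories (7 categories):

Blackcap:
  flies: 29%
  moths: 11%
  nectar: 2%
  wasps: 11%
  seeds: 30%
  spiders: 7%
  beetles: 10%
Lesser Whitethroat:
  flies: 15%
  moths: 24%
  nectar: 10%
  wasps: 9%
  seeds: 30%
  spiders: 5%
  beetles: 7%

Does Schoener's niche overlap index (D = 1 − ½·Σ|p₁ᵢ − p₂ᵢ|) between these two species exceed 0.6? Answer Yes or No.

Yes

Convert percentages to proportions (divide by 100).
Σ|p₁ᵢ − p₂ᵢ| = 0.14 + 0.13 + 0.08 + 0.02 + 0.00 + 0.02 + 0.03 = 0.42
D = 1 − ½ × 0.42 = 1 − 0.210 = 0.7900
D = 0.7900 > 0.6 → Yes.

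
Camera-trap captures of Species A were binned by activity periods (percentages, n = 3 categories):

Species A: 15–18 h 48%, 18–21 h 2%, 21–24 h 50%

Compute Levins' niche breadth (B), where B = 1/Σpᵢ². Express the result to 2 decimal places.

2.08

Convert percentages to proportions (divide by 100).
Σpᵢ² = 0.48² + 0.02² + 0.50² = 0.2304 + 0.0004 + 0.2500 = 0.4808
B = 1 / 0.4808 = 2.0799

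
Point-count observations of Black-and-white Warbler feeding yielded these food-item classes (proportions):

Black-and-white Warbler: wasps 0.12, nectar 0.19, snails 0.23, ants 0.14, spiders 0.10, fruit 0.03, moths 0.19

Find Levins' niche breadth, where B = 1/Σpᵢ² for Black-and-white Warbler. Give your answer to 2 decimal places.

Σpᵢ² = 0.12² + 0.19² + 0.23² + 0.14² + 0.10² + 0.03² + 0.19² = 0.0144 + 0.0361 + 0.0529 + 0.0196 + 0.0100 + 0.0009 + 0.0361 = 0.1700
B = 1 / 0.1700 = 5.8824

5.88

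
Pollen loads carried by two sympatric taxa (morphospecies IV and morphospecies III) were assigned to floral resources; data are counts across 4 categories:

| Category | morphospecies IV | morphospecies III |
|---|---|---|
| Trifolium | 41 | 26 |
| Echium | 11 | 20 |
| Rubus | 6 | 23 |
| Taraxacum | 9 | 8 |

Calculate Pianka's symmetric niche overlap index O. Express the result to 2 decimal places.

Proportions for morphospecies IV (n=67): 41/67=0.6119, 11/67=0.1642, 6/67=0.0896, 9/67=0.1343
Proportions for morphospecies III (n=77): 26/77=0.3377, 20/77=0.2597, 23/77=0.2987, 8/77=0.1039
Σ p₁ᵢp₂ᵢ = 0.206639 + 0.042643 + 0.026764 + 0.013954 = 0.290000
Σp_1ᵢ² = 0.6119² + 0.1642² + 0.0896² + 0.1343² = 0.374422 + 0.026962 + 0.008028 + 0.018036 = 0.427448
Σp_2ᵢ² = 0.3377² + 0.2597² + 0.2987² + 0.1039² = 0.114041 + 0.067444 + 0.089222 + 0.010795 = 0.281502
O = 0.290000 / √(0.427448 × 0.281502) = 0.290000 / 0.3468825 = 0.8360

0.84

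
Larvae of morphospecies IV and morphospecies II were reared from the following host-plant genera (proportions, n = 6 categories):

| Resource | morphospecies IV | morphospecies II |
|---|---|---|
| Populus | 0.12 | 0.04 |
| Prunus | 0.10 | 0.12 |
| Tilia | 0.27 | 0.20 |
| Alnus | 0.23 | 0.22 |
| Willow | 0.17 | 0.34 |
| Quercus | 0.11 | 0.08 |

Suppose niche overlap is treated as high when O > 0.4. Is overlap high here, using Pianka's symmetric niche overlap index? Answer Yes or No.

Yes

Σ p₁ᵢp₂ᵢ = 0.0048 + 0.0120 + 0.0540 + 0.0506 + 0.0578 + 0.0088 = 0.1880
Σp_1ᵢ² = 0.12² + 0.10² + 0.27² + 0.23² + 0.17² + 0.11² = 0.0144 + 0.0100 + 0.0729 + 0.0529 + 0.0289 + 0.0121 = 0.1912
Σp_2ᵢ² = 0.04² + 0.12² + 0.20² + 0.22² + 0.34² + 0.08² = 0.0016 + 0.0144 + 0.0400 + 0.0484 + 0.1156 + 0.0064 = 0.2264
O = 0.1880 / √(0.1912 × 0.2264) = 0.1880 / 0.20806 = 0.9036
O = 0.9036 > 0.4 → Yes.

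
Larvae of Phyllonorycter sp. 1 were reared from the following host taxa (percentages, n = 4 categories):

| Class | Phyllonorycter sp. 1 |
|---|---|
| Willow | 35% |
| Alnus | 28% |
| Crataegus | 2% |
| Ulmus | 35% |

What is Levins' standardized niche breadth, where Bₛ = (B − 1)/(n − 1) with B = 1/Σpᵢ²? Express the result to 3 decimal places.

0.696

Convert percentages to proportions (divide by 100).
Σpᵢ² = 0.35² + 0.28² + 0.02² + 0.35² = 0.1225 + 0.0784 + 0.0004 + 0.1225 = 0.3238
B = 1 / 0.3238 = 3.08833
Bₛ = (B − 1)/(n − 1) = (3.08833 − 1)/(4 − 1) = 2.08833/3 = 0.69611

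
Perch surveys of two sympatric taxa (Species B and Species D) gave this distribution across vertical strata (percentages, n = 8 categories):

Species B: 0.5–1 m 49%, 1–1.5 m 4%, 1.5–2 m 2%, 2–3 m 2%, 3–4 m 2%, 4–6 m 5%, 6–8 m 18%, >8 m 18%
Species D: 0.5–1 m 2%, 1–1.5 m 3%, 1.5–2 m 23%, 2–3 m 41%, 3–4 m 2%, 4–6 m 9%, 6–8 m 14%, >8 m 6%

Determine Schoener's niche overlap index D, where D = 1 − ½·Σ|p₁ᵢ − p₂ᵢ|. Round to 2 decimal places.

Convert percentages to proportions (divide by 100).
Σ|p₁ᵢ − p₂ᵢ| = 0.47 + 0.01 + 0.21 + 0.39 + 0.00 + 0.04 + 0.04 + 0.12 = 1.28
D = 1 − ½ × 1.28 = 1 − 0.640 = 0.3600

0.36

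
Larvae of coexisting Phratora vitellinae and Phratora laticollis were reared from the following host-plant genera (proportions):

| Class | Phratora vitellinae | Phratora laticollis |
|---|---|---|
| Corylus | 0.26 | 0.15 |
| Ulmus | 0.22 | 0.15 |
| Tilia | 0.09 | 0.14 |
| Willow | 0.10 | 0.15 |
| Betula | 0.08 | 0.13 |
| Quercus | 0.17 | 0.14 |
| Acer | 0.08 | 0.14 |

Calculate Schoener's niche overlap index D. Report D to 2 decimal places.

Σ|p₁ᵢ − p₂ᵢ| = 0.11 + 0.07 + 0.05 + 0.05 + 0.05 + 0.03 + 0.06 = 0.42
D = 1 − ½ × 0.42 = 1 − 0.210 = 0.7900

0.79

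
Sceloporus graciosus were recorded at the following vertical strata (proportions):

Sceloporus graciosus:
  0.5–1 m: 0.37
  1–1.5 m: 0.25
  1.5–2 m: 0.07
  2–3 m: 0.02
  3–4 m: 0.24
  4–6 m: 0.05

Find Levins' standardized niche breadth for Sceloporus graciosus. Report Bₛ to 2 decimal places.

Σpᵢ² = 0.37² + 0.25² + 0.07² + 0.02² + 0.24² + 0.05² = 0.1369 + 0.0625 + 0.0049 + 0.0004 + 0.0576 + 0.0025 = 0.2648
B = 1 / 0.2648 = 3.7764
Bₛ = (B − 1)/(n − 1) = (3.7764 − 1)/(6 − 1) = 2.7764/5 = 0.5553

0.56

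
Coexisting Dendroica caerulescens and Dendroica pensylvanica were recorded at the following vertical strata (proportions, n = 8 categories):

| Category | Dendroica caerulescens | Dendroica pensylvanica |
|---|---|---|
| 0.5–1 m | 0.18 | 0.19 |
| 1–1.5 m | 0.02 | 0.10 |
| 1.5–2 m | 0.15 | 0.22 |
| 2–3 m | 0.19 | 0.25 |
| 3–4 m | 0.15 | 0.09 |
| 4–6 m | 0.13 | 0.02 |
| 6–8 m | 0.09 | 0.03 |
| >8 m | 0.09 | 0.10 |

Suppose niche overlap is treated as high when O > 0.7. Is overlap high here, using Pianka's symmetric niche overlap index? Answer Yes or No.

Σ p₁ᵢp₂ᵢ = 0.0342 + 0.0020 + 0.0330 + 0.0475 + 0.0135 + 0.0026 + 0.0027 + 0.0090 = 0.1445
Σp_1ᵢ² = 0.18² + 0.02² + 0.15² + 0.19² + 0.15² + 0.13² + 0.09² + 0.09² = 0.0324 + 0.0004 + 0.0225 + 0.0361 + 0.0225 + 0.0169 + 0.0081 + 0.0081 = 0.1470
Σp_2ᵢ² = 0.19² + 0.10² + 0.22² + 0.25² + 0.09² + 0.02² + 0.03² + 0.10² = 0.0361 + 0.0100 + 0.0484 + 0.0625 + 0.0081 + 0.0004 + 0.0009 + 0.0100 = 0.1764
O = 0.1445 / √(0.1470 × 0.1764) = 0.1445 / 0.16103 = 0.8973
O = 0.8973 > 0.7 → Yes.

Yes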